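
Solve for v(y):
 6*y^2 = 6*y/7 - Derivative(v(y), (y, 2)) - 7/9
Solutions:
 v(y) = C1 + C2*y - y^4/2 + y^3/7 - 7*y^2/18


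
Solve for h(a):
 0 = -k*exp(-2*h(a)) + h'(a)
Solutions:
 h(a) = log(-sqrt(C1 + 2*a*k))
 h(a) = log(C1 + 2*a*k)/2


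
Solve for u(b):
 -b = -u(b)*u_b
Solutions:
 u(b) = -sqrt(C1 + b^2)
 u(b) = sqrt(C1 + b^2)


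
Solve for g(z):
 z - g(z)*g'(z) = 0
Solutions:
 g(z) = -sqrt(C1 + z^2)
 g(z) = sqrt(C1 + z^2)


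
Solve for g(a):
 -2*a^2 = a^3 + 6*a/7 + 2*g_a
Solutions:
 g(a) = C1 - a^4/8 - a^3/3 - 3*a^2/14


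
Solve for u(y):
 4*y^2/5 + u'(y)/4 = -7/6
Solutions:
 u(y) = C1 - 16*y^3/15 - 14*y/3


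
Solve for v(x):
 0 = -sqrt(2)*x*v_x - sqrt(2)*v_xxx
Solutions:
 v(x) = C1 + Integral(C2*airyai(-x) + C3*airybi(-x), x)


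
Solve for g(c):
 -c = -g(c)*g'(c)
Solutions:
 g(c) = -sqrt(C1 + c^2)
 g(c) = sqrt(C1 + c^2)


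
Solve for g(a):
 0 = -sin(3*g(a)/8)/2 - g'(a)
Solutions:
 a/2 + 4*log(cos(3*g(a)/8) - 1)/3 - 4*log(cos(3*g(a)/8) + 1)/3 = C1


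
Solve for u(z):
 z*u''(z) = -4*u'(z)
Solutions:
 u(z) = C1 + C2/z^3


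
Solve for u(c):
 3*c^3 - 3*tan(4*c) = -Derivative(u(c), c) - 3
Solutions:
 u(c) = C1 - 3*c^4/4 - 3*c - 3*log(cos(4*c))/4


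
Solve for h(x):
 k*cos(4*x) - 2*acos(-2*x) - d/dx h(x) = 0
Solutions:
 h(x) = C1 + k*sin(4*x)/4 - 2*x*acos(-2*x) - sqrt(1 - 4*x^2)


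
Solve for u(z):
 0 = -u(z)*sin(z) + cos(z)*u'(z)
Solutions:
 u(z) = C1/cos(z)


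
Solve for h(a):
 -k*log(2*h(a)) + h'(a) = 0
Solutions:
 Integral(1/(log(_y) + log(2)), (_y, h(a))) = C1 + a*k


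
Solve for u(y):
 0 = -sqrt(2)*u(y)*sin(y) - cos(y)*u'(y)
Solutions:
 u(y) = C1*cos(y)^(sqrt(2))


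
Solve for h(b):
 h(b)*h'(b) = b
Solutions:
 h(b) = -sqrt(C1 + b^2)
 h(b) = sqrt(C1 + b^2)


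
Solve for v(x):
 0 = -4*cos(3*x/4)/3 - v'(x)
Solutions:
 v(x) = C1 - 16*sin(3*x/4)/9


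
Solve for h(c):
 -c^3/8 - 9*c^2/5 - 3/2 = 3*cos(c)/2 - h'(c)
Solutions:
 h(c) = C1 + c^4/32 + 3*c^3/5 + 3*c/2 + 3*sin(c)/2


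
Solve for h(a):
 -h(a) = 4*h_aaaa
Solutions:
 h(a) = (C1*sin(a/2) + C2*cos(a/2))*exp(-a/2) + (C3*sin(a/2) + C4*cos(a/2))*exp(a/2)


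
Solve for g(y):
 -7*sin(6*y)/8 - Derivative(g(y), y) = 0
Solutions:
 g(y) = C1 + 7*cos(6*y)/48


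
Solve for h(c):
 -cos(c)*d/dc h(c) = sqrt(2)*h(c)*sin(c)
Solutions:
 h(c) = C1*cos(c)^(sqrt(2))


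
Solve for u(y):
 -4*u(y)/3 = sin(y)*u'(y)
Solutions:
 u(y) = C1*(cos(y) + 1)^(2/3)/(cos(y) - 1)^(2/3)


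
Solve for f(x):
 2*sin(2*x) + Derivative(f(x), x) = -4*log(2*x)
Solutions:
 f(x) = C1 - 4*x*log(x) - 4*x*log(2) + 4*x + cos(2*x)


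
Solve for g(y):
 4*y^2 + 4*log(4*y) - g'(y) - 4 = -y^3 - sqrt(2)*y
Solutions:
 g(y) = C1 + y^4/4 + 4*y^3/3 + sqrt(2)*y^2/2 + 4*y*log(y) - 8*y + y*log(256)


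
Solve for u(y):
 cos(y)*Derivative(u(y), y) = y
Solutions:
 u(y) = C1 + Integral(y/cos(y), y)


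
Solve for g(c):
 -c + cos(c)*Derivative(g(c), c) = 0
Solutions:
 g(c) = C1 + Integral(c/cos(c), c)


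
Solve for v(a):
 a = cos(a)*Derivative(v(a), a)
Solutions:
 v(a) = C1 + Integral(a/cos(a), a)


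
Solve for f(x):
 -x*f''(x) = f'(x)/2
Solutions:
 f(x) = C1 + C2*sqrt(x)


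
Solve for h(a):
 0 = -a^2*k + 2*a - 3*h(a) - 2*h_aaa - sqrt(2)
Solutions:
 h(a) = C3*exp(-2^(2/3)*3^(1/3)*a/2) - a^2*k/3 + 2*a/3 + (C1*sin(2^(2/3)*3^(5/6)*a/4) + C2*cos(2^(2/3)*3^(5/6)*a/4))*exp(2^(2/3)*3^(1/3)*a/4) - sqrt(2)/3


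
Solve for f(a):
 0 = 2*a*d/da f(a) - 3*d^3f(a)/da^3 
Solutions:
 f(a) = C1 + Integral(C2*airyai(2^(1/3)*3^(2/3)*a/3) + C3*airybi(2^(1/3)*3^(2/3)*a/3), a)


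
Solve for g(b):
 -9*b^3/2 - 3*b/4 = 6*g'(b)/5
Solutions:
 g(b) = C1 - 15*b^4/16 - 5*b^2/16


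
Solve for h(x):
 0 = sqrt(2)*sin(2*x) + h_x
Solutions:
 h(x) = C1 + sqrt(2)*cos(2*x)/2


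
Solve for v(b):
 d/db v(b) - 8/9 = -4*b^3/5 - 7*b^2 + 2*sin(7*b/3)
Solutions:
 v(b) = C1 - b^4/5 - 7*b^3/3 + 8*b/9 - 6*cos(7*b/3)/7


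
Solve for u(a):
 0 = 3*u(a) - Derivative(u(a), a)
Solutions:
 u(a) = C1*exp(3*a)


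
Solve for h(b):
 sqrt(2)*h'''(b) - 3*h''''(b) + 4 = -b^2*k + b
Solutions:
 h(b) = C1 + C2*b + C3*b^2 + C4*exp(sqrt(2)*b/3) - sqrt(2)*b^5*k/120 + b^4*(-6*k + sqrt(2))/48 + b^3*(-9*sqrt(2)*k - 4*sqrt(2) + 3)/12


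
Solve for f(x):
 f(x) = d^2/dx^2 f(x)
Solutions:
 f(x) = C1*exp(-x) + C2*exp(x)


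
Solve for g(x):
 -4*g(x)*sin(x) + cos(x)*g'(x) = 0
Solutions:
 g(x) = C1/cos(x)^4


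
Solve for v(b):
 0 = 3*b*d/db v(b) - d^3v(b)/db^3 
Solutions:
 v(b) = C1 + Integral(C2*airyai(3^(1/3)*b) + C3*airybi(3^(1/3)*b), b)


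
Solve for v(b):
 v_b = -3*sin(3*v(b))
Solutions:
 v(b) = -acos((-C1 - exp(18*b))/(C1 - exp(18*b)))/3 + 2*pi/3
 v(b) = acos((-C1 - exp(18*b))/(C1 - exp(18*b)))/3


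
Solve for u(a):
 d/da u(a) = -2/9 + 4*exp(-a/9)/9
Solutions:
 u(a) = C1 - 2*a/9 - 4*exp(-a/9)


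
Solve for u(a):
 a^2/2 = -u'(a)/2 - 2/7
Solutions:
 u(a) = C1 - a^3/3 - 4*a/7


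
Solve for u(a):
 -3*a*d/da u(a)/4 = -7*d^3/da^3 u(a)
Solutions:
 u(a) = C1 + Integral(C2*airyai(294^(1/3)*a/14) + C3*airybi(294^(1/3)*a/14), a)


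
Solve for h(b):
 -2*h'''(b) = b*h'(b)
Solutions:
 h(b) = C1 + Integral(C2*airyai(-2^(2/3)*b/2) + C3*airybi(-2^(2/3)*b/2), b)


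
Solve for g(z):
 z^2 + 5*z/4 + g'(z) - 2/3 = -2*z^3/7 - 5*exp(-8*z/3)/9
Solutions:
 g(z) = C1 - z^4/14 - z^3/3 - 5*z^2/8 + 2*z/3 + 5*exp(-8*z/3)/24


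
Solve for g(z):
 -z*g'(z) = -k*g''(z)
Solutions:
 g(z) = C1 + C2*erf(sqrt(2)*z*sqrt(-1/k)/2)/sqrt(-1/k)


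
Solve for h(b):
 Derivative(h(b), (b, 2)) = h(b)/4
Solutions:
 h(b) = C1*exp(-b/2) + C2*exp(b/2)


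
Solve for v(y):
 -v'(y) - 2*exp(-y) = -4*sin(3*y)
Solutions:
 v(y) = C1 - 4*cos(3*y)/3 + 2*exp(-y)


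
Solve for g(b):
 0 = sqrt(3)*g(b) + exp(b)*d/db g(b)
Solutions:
 g(b) = C1*exp(sqrt(3)*exp(-b))


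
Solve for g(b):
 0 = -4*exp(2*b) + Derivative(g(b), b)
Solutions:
 g(b) = C1 + 2*exp(2*b)


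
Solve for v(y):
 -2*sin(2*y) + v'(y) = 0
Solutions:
 v(y) = C1 - cos(2*y)


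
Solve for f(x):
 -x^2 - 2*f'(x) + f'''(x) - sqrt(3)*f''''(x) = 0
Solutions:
 f(x) = C1 + C2*exp(x*((sqrt(237) + 80*sqrt(3)/9)^(-1/3) + 2*sqrt(3) + 3*(sqrt(237) + 80*sqrt(3)/9)^(1/3))/18)*sin(sqrt(3)*x*(-3*(sqrt(237) + 80*sqrt(3)/9)^(1/3) + (sqrt(237) + 80*sqrt(3)/9)^(-1/3))/18) + C3*exp(x*((sqrt(237) + 80*sqrt(3)/9)^(-1/3) + 2*sqrt(3) + 3*(sqrt(237) + 80*sqrt(3)/9)^(1/3))/18)*cos(sqrt(3)*x*(-3*(sqrt(237) + 80*sqrt(3)/9)^(1/3) + (sqrt(237) + 80*sqrt(3)/9)^(-1/3))/18) + C4*exp(x*(-3*(sqrt(237) + 80*sqrt(3)/9)^(1/3) - 1/(sqrt(237) + 80*sqrt(3)/9)^(1/3) + sqrt(3))/9) - x^3/6 - x/2


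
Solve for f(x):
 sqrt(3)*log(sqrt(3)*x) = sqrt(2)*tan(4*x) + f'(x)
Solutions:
 f(x) = C1 + sqrt(3)*x*(log(x) - 1) + sqrt(3)*x*log(3)/2 + sqrt(2)*log(cos(4*x))/4


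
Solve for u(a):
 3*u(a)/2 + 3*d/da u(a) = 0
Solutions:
 u(a) = C1*exp(-a/2)


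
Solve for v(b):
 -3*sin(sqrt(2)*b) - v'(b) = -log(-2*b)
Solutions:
 v(b) = C1 + b*log(-b) - b + b*log(2) + 3*sqrt(2)*cos(sqrt(2)*b)/2


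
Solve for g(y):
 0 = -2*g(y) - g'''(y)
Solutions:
 g(y) = C3*exp(-2^(1/3)*y) + (C1*sin(2^(1/3)*sqrt(3)*y/2) + C2*cos(2^(1/3)*sqrt(3)*y/2))*exp(2^(1/3)*y/2)


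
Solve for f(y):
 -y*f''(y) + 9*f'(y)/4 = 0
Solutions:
 f(y) = C1 + C2*y^(13/4)


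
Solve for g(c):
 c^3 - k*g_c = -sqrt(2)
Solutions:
 g(c) = C1 + c^4/(4*k) + sqrt(2)*c/k


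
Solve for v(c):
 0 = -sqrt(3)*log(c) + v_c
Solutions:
 v(c) = C1 + sqrt(3)*c*log(c) - sqrt(3)*c


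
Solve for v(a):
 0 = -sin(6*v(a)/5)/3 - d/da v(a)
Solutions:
 a/3 + 5*log(cos(6*v(a)/5) - 1)/12 - 5*log(cos(6*v(a)/5) + 1)/12 = C1


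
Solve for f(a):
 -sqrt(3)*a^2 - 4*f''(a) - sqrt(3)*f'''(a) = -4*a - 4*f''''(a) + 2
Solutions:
 f(a) = C1 + C2*a + C3*exp(a*(sqrt(3) + sqrt(67))/8) + C4*exp(a*(-sqrt(67) + sqrt(3))/8) - sqrt(3)*a^4/48 + 11*a^3/48 + a^2*(-27*sqrt(3) - 16)/64


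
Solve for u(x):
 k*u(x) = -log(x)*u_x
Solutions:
 u(x) = C1*exp(-k*li(x))


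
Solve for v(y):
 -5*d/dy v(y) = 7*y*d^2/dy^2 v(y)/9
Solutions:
 v(y) = C1 + C2/y^(38/7)


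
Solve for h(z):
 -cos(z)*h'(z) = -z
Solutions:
 h(z) = C1 + Integral(z/cos(z), z)


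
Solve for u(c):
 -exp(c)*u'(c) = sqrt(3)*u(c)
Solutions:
 u(c) = C1*exp(sqrt(3)*exp(-c))


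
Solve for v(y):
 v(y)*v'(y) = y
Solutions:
 v(y) = -sqrt(C1 + y^2)
 v(y) = sqrt(C1 + y^2)


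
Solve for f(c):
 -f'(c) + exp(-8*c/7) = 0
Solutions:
 f(c) = C1 - 7*exp(-8*c/7)/8


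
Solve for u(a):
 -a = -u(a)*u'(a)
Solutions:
 u(a) = -sqrt(C1 + a^2)
 u(a) = sqrt(C1 + a^2)


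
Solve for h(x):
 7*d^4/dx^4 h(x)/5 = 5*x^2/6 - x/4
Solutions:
 h(x) = C1 + C2*x + C3*x^2 + C4*x^3 + 5*x^6/3024 - x^5/672


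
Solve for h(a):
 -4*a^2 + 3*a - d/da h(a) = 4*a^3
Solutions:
 h(a) = C1 - a^4 - 4*a^3/3 + 3*a^2/2


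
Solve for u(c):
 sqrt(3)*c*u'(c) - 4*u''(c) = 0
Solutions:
 u(c) = C1 + C2*erfi(sqrt(2)*3^(1/4)*c/4)


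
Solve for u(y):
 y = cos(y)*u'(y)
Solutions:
 u(y) = C1 + Integral(y/cos(y), y)


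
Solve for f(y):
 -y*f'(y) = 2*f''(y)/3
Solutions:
 f(y) = C1 + C2*erf(sqrt(3)*y/2)


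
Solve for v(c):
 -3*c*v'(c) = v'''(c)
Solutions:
 v(c) = C1 + Integral(C2*airyai(-3^(1/3)*c) + C3*airybi(-3^(1/3)*c), c)


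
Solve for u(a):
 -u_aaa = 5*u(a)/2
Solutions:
 u(a) = C3*exp(-2^(2/3)*5^(1/3)*a/2) + (C1*sin(2^(2/3)*sqrt(3)*5^(1/3)*a/4) + C2*cos(2^(2/3)*sqrt(3)*5^(1/3)*a/4))*exp(2^(2/3)*5^(1/3)*a/4)


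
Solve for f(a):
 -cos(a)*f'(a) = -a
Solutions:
 f(a) = C1 + Integral(a/cos(a), a)


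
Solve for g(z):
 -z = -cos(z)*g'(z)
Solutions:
 g(z) = C1 + Integral(z/cos(z), z)


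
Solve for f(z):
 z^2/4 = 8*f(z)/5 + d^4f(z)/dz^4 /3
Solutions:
 f(z) = 5*z^2/32 + (C1*sin(5^(3/4)*6^(1/4)*z/5) + C2*cos(5^(3/4)*6^(1/4)*z/5))*exp(-5^(3/4)*6^(1/4)*z/5) + (C3*sin(5^(3/4)*6^(1/4)*z/5) + C4*cos(5^(3/4)*6^(1/4)*z/5))*exp(5^(3/4)*6^(1/4)*z/5)


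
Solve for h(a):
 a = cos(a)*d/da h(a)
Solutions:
 h(a) = C1 + Integral(a/cos(a), a)


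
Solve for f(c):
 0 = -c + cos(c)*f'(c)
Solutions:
 f(c) = C1 + Integral(c/cos(c), c)


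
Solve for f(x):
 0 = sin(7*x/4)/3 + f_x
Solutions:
 f(x) = C1 + 4*cos(7*x/4)/21


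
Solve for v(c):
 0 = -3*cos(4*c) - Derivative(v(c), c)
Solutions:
 v(c) = C1 - 3*sin(4*c)/4


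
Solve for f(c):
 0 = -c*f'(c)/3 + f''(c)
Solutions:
 f(c) = C1 + C2*erfi(sqrt(6)*c/6)


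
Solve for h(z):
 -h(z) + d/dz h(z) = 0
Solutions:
 h(z) = C1*exp(z)


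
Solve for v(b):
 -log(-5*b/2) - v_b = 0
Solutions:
 v(b) = C1 - b*log(-b) + b*(-log(5) + log(2) + 1)


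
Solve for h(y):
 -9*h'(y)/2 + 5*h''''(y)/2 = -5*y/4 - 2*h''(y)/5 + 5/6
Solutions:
 h(y) = C1 + C2*exp(-y*(-8*18^(1/3)/(2025 + sqrt(4101393))^(1/3) + 12^(1/3)*(2025 + sqrt(4101393))^(1/3))/60)*sin(2^(1/3)*3^(1/6)*y*(24/(2025 + sqrt(4101393))^(1/3) + 2^(1/3)*3^(2/3)*(2025 + sqrt(4101393))^(1/3))/60) + C3*exp(-y*(-8*18^(1/3)/(2025 + sqrt(4101393))^(1/3) + 12^(1/3)*(2025 + sqrt(4101393))^(1/3))/60)*cos(2^(1/3)*3^(1/6)*y*(24/(2025 + sqrt(4101393))^(1/3) + 2^(1/3)*3^(2/3)*(2025 + sqrt(4101393))^(1/3))/60) + C4*exp(y*(-8*18^(1/3)/(2025 + sqrt(4101393))^(1/3) + 12^(1/3)*(2025 + sqrt(4101393))^(1/3))/30) + 5*y^2/36 - 13*y/81


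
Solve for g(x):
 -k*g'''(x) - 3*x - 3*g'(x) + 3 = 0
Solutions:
 g(x) = C1 + C2*exp(-sqrt(3)*x*sqrt(-1/k)) + C3*exp(sqrt(3)*x*sqrt(-1/k)) - x^2/2 + x


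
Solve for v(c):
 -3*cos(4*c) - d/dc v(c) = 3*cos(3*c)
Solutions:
 v(c) = C1 - sin(3*c) - 3*sin(4*c)/4


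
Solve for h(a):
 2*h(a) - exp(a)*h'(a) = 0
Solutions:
 h(a) = C1*exp(-2*exp(-a))


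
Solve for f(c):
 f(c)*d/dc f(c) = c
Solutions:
 f(c) = -sqrt(C1 + c^2)
 f(c) = sqrt(C1 + c^2)


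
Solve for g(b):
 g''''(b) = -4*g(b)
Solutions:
 g(b) = (C1*sin(b) + C2*cos(b))*exp(-b) + (C3*sin(b) + C4*cos(b))*exp(b)


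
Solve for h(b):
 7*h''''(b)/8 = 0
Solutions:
 h(b) = C1 + C2*b + C3*b^2 + C4*b^3


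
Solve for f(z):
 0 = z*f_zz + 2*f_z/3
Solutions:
 f(z) = C1 + C2*z^(1/3)


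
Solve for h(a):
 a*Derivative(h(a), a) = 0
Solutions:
 h(a) = C1


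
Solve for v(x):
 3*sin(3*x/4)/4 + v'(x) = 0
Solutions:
 v(x) = C1 + cos(3*x/4)


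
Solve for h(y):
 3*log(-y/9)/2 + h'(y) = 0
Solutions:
 h(y) = C1 - 3*y*log(-y)/2 + y*(3/2 + 3*log(3))


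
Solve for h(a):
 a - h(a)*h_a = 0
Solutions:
 h(a) = -sqrt(C1 + a^2)
 h(a) = sqrt(C1 + a^2)


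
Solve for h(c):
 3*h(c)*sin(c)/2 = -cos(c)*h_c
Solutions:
 h(c) = C1*cos(c)^(3/2)


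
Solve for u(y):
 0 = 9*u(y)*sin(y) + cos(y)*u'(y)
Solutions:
 u(y) = C1*cos(y)^9


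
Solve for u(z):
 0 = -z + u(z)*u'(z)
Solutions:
 u(z) = -sqrt(C1 + z^2)
 u(z) = sqrt(C1 + z^2)


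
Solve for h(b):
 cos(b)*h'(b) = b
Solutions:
 h(b) = C1 + Integral(b/cos(b), b)


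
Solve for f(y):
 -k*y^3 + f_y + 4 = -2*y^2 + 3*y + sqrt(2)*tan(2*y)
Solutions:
 f(y) = C1 + k*y^4/4 - 2*y^3/3 + 3*y^2/2 - 4*y - sqrt(2)*log(cos(2*y))/2


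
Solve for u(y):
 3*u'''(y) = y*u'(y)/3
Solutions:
 u(y) = C1 + Integral(C2*airyai(3^(1/3)*y/3) + C3*airybi(3^(1/3)*y/3), y)


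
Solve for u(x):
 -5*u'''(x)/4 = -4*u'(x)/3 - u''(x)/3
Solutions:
 u(x) = C1 + C2*exp(2*x*(1 - sqrt(61))/15) + C3*exp(2*x*(1 + sqrt(61))/15)


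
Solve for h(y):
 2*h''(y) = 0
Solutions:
 h(y) = C1 + C2*y


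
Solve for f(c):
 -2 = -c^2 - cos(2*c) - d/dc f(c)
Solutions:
 f(c) = C1 - c^3/3 + 2*c - sin(2*c)/2


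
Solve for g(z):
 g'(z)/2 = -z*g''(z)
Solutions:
 g(z) = C1 + C2*sqrt(z)


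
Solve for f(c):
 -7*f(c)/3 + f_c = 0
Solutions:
 f(c) = C1*exp(7*c/3)


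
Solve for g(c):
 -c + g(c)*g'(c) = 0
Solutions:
 g(c) = -sqrt(C1 + c^2)
 g(c) = sqrt(C1 + c^2)


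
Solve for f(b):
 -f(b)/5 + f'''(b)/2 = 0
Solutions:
 f(b) = C3*exp(2^(1/3)*5^(2/3)*b/5) + (C1*sin(2^(1/3)*sqrt(3)*5^(2/3)*b/10) + C2*cos(2^(1/3)*sqrt(3)*5^(2/3)*b/10))*exp(-2^(1/3)*5^(2/3)*b/10)


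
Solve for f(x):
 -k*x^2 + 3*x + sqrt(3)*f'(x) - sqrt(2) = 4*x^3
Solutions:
 f(x) = C1 + sqrt(3)*k*x^3/9 + sqrt(3)*x^4/3 - sqrt(3)*x^2/2 + sqrt(6)*x/3


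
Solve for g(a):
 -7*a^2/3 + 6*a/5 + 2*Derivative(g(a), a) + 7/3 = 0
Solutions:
 g(a) = C1 + 7*a^3/18 - 3*a^2/10 - 7*a/6


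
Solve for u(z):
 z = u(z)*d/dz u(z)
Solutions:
 u(z) = -sqrt(C1 + z^2)
 u(z) = sqrt(C1 + z^2)


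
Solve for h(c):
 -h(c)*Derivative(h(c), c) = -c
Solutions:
 h(c) = -sqrt(C1 + c^2)
 h(c) = sqrt(C1 + c^2)


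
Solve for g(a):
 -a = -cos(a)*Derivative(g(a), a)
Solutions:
 g(a) = C1 + Integral(a/cos(a), a)


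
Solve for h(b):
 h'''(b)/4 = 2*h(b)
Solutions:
 h(b) = C3*exp(2*b) + (C1*sin(sqrt(3)*b) + C2*cos(sqrt(3)*b))*exp(-b)


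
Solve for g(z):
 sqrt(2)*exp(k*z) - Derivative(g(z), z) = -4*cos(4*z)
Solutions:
 g(z) = C1 + sin(4*z) + sqrt(2)*exp(k*z)/k


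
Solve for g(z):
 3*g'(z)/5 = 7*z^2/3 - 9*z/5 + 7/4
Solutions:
 g(z) = C1 + 35*z^3/27 - 3*z^2/2 + 35*z/12


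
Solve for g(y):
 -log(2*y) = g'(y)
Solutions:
 g(y) = C1 - y*log(y) - y*log(2) + y


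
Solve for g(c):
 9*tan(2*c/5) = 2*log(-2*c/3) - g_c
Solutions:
 g(c) = C1 + 2*c*log(-c) - 2*c*log(3) - 2*c + 2*c*log(2) + 45*log(cos(2*c/5))/2


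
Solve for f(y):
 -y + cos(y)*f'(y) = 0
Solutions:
 f(y) = C1 + Integral(y/cos(y), y)


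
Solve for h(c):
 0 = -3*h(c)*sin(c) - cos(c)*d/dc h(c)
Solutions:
 h(c) = C1*cos(c)^3


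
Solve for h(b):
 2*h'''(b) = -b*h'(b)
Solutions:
 h(b) = C1 + Integral(C2*airyai(-2^(2/3)*b/2) + C3*airybi(-2^(2/3)*b/2), b)


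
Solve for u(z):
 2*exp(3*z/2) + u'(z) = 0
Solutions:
 u(z) = C1 - 4*exp(3*z/2)/3


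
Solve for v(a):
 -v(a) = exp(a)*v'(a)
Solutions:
 v(a) = C1*exp(exp(-a))


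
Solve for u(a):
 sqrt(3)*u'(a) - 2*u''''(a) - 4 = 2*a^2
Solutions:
 u(a) = C1 + C4*exp(2^(2/3)*3^(1/6)*a/2) + 2*sqrt(3)*a^3/9 + 4*sqrt(3)*a/3 + (C2*sin(6^(2/3)*a/4) + C3*cos(6^(2/3)*a/4))*exp(-2^(2/3)*3^(1/6)*a/4)


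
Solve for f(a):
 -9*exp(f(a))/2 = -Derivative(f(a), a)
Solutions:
 f(a) = log(-1/(C1 + 9*a)) + log(2)


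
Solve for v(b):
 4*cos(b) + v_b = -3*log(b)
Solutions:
 v(b) = C1 - 3*b*log(b) + 3*b - 4*sin(b)


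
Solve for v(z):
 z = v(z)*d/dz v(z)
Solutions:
 v(z) = -sqrt(C1 + z^2)
 v(z) = sqrt(C1 + z^2)


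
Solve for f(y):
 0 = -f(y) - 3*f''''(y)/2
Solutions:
 f(y) = (C1*sin(6^(3/4)*y/6) + C2*cos(6^(3/4)*y/6))*exp(-6^(3/4)*y/6) + (C3*sin(6^(3/4)*y/6) + C4*cos(6^(3/4)*y/6))*exp(6^(3/4)*y/6)


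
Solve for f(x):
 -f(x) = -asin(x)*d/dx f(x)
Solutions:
 f(x) = C1*exp(Integral(1/asin(x), x))


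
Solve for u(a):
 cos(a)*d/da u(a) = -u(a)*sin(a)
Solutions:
 u(a) = C1*cos(a)


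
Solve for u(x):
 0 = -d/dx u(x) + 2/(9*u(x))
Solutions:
 u(x) = -sqrt(C1 + 4*x)/3
 u(x) = sqrt(C1 + 4*x)/3


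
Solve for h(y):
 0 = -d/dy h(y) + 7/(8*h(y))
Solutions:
 h(y) = -sqrt(C1 + 7*y)/2
 h(y) = sqrt(C1 + 7*y)/2


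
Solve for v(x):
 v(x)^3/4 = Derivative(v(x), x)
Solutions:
 v(x) = -sqrt(2)*sqrt(-1/(C1 + x))
 v(x) = sqrt(2)*sqrt(-1/(C1 + x))


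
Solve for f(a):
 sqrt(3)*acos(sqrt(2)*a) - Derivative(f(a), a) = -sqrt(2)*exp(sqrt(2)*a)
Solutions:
 f(a) = C1 + sqrt(3)*(a*acos(sqrt(2)*a) - sqrt(2)*sqrt(1 - 2*a^2)/2) + exp(sqrt(2)*a)


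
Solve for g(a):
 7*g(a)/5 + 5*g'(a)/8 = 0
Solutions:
 g(a) = C1*exp(-56*a/25)


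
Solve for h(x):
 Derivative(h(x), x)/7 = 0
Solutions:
 h(x) = C1


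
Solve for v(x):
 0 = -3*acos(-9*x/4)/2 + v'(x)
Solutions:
 v(x) = C1 + 3*x*acos(-9*x/4)/2 + sqrt(16 - 81*x^2)/6


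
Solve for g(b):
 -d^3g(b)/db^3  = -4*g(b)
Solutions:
 g(b) = C3*exp(2^(2/3)*b) + (C1*sin(2^(2/3)*sqrt(3)*b/2) + C2*cos(2^(2/3)*sqrt(3)*b/2))*exp(-2^(2/3)*b/2)


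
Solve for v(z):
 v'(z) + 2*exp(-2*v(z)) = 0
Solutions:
 v(z) = log(-sqrt(C1 - 4*z))
 v(z) = log(C1 - 4*z)/2


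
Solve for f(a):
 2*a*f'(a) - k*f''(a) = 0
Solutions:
 f(a) = C1 + C2*erf(a*sqrt(-1/k))/sqrt(-1/k)


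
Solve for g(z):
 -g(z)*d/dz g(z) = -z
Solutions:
 g(z) = -sqrt(C1 + z^2)
 g(z) = sqrt(C1 + z^2)


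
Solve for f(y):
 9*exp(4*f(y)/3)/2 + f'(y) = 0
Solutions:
 f(y) = 3*log(-(1/(C1 + 18*y))^(1/4)) + 3*log(3)/4
 f(y) = 3*log(1/(C1 + 18*y))/4 + 3*log(3)/4
 f(y) = 3*log(-I*(1/(C1 + 18*y))^(1/4)) + 3*log(3)/4
 f(y) = 3*log(I*(1/(C1 + 18*y))^(1/4)) + 3*log(3)/4


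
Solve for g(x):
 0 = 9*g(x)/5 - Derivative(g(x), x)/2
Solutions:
 g(x) = C1*exp(18*x/5)


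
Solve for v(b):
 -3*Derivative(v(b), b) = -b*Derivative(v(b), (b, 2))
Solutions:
 v(b) = C1 + C2*b^4


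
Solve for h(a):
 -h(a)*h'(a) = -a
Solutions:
 h(a) = -sqrt(C1 + a^2)
 h(a) = sqrt(C1 + a^2)


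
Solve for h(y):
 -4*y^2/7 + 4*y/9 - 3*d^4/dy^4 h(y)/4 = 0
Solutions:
 h(y) = C1 + C2*y + C3*y^2 + C4*y^3 - 2*y^6/945 + 2*y^5/405


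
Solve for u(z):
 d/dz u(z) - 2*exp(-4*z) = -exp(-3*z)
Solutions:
 u(z) = C1 + exp(-3*z)/3 - exp(-4*z)/2


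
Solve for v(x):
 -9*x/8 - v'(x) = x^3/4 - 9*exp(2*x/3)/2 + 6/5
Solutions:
 v(x) = C1 - x^4/16 - 9*x^2/16 - 6*x/5 + 27*exp(2*x/3)/4


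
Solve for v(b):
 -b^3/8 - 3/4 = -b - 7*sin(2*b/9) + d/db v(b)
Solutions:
 v(b) = C1 - b^4/32 + b^2/2 - 3*b/4 - 63*cos(2*b/9)/2


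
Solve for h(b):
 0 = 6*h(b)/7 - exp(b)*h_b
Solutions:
 h(b) = C1*exp(-6*exp(-b)/7)


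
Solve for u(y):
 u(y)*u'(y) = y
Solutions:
 u(y) = -sqrt(C1 + y^2)
 u(y) = sqrt(C1 + y^2)


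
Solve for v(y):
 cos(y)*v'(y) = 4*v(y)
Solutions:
 v(y) = C1*(sin(y)^2 + 2*sin(y) + 1)/(sin(y)^2 - 2*sin(y) + 1)


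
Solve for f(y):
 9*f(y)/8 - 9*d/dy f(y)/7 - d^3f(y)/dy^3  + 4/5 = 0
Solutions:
 f(y) = C1*exp(-y*(-8*3^(2/3)*98^(1/3)/(147 + sqrt(26985))^(1/3) + 84^(1/3)*(147 + sqrt(26985))^(1/3))/56)*sin(3^(1/6)*y*(24*98^(1/3)/(147 + sqrt(26985))^(1/3) + 28^(1/3)*3^(2/3)*(147 + sqrt(26985))^(1/3))/56) + C2*exp(-y*(-8*3^(2/3)*98^(1/3)/(147 + sqrt(26985))^(1/3) + 84^(1/3)*(147 + sqrt(26985))^(1/3))/56)*cos(3^(1/6)*y*(24*98^(1/3)/(147 + sqrt(26985))^(1/3) + 28^(1/3)*3^(2/3)*(147 + sqrt(26985))^(1/3))/56) + C3*exp(y*(-8*3^(2/3)*98^(1/3)/(147 + sqrt(26985))^(1/3) + 84^(1/3)*(147 + sqrt(26985))^(1/3))/28) - 32/45


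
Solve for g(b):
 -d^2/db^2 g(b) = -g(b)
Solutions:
 g(b) = C1*exp(-b) + C2*exp(b)


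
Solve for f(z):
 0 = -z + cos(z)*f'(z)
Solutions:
 f(z) = C1 + Integral(z/cos(z), z)


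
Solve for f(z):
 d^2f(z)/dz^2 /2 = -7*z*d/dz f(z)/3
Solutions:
 f(z) = C1 + C2*erf(sqrt(21)*z/3)


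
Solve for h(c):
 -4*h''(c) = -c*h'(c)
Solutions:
 h(c) = C1 + C2*erfi(sqrt(2)*c/4)


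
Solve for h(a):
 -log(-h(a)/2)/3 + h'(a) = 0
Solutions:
 -3*Integral(1/(log(-_y) - log(2)), (_y, h(a))) = C1 - a


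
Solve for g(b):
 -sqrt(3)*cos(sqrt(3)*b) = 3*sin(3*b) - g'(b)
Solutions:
 g(b) = C1 + sin(sqrt(3)*b) - cos(3*b)


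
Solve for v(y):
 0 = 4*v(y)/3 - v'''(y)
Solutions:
 v(y) = C3*exp(6^(2/3)*y/3) + (C1*sin(2^(2/3)*3^(1/6)*y/2) + C2*cos(2^(2/3)*3^(1/6)*y/2))*exp(-6^(2/3)*y/6)


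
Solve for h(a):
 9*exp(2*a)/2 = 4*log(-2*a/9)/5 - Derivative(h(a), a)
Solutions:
 h(a) = C1 + 4*a*log(-a)/5 + 4*a*(-2*log(3) - 1 + log(2))/5 - 9*exp(2*a)/4


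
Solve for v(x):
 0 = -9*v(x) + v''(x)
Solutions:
 v(x) = C1*exp(-3*x) + C2*exp(3*x)


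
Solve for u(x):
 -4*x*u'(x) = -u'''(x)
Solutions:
 u(x) = C1 + Integral(C2*airyai(2^(2/3)*x) + C3*airybi(2^(2/3)*x), x)


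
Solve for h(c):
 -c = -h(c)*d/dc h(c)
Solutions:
 h(c) = -sqrt(C1 + c^2)
 h(c) = sqrt(C1 + c^2)


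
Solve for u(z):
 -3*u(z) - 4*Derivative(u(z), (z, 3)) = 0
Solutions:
 u(z) = C3*exp(-6^(1/3)*z/2) + (C1*sin(2^(1/3)*3^(5/6)*z/4) + C2*cos(2^(1/3)*3^(5/6)*z/4))*exp(6^(1/3)*z/4)


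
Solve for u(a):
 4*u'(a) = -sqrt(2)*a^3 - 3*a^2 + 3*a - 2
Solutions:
 u(a) = C1 - sqrt(2)*a^4/16 - a^3/4 + 3*a^2/8 - a/2


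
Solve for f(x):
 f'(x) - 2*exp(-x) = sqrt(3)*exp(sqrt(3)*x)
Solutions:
 f(x) = C1 + exp(sqrt(3)*x) - 2*exp(-x)


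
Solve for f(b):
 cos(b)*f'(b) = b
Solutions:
 f(b) = C1 + Integral(b/cos(b), b)


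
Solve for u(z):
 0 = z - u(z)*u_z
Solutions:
 u(z) = -sqrt(C1 + z^2)
 u(z) = sqrt(C1 + z^2)


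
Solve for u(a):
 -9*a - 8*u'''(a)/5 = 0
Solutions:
 u(a) = C1 + C2*a + C3*a^2 - 15*a^4/64


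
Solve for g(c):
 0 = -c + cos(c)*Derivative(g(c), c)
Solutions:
 g(c) = C1 + Integral(c/cos(c), c)


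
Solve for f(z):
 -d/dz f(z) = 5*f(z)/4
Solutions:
 f(z) = C1*exp(-5*z/4)


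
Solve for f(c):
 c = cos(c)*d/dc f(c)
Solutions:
 f(c) = C1 + Integral(c/cos(c), c)


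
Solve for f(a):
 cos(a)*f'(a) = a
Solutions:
 f(a) = C1 + Integral(a/cos(a), a)


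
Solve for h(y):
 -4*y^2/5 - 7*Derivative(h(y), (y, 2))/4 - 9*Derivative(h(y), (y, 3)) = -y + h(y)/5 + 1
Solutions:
 h(y) = C1*exp(y*(-70 + 245*5^(1/3)/(216*sqrt(110121) + 71699)^(1/3) + 5^(2/3)*(216*sqrt(110121) + 71699)^(1/3))/1080)*sin(sqrt(3)*5^(1/3)*y*(-5^(1/3)*(216*sqrt(110121) + 71699)^(1/3) + 245/(216*sqrt(110121) + 71699)^(1/3))/1080) + C2*exp(y*(-70 + 245*5^(1/3)/(216*sqrt(110121) + 71699)^(1/3) + 5^(2/3)*(216*sqrt(110121) + 71699)^(1/3))/1080)*cos(sqrt(3)*5^(1/3)*y*(-5^(1/3)*(216*sqrt(110121) + 71699)^(1/3) + 245/(216*sqrt(110121) + 71699)^(1/3))/1080) + C3*exp(-y*(245*5^(1/3)/(216*sqrt(110121) + 71699)^(1/3) + 35 + 5^(2/3)*(216*sqrt(110121) + 71699)^(1/3))/540) - 4*y^2 + 5*y + 65


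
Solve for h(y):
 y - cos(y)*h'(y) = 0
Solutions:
 h(y) = C1 + Integral(y/cos(y), y)


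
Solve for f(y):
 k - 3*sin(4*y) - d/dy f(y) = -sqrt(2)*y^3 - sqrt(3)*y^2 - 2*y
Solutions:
 f(y) = C1 + k*y + sqrt(2)*y^4/4 + sqrt(3)*y^3/3 + y^2 + 3*cos(4*y)/4


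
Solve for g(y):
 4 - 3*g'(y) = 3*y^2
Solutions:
 g(y) = C1 - y^3/3 + 4*y/3


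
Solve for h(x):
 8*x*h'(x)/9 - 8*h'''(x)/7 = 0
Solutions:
 h(x) = C1 + Integral(C2*airyai(21^(1/3)*x/3) + C3*airybi(21^(1/3)*x/3), x)


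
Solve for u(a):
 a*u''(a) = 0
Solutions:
 u(a) = C1 + C2*a


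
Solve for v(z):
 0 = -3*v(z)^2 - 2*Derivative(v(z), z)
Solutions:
 v(z) = 2/(C1 + 3*z)


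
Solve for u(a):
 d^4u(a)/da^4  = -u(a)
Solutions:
 u(a) = (C1*sin(sqrt(2)*a/2) + C2*cos(sqrt(2)*a/2))*exp(-sqrt(2)*a/2) + (C3*sin(sqrt(2)*a/2) + C4*cos(sqrt(2)*a/2))*exp(sqrt(2)*a/2)


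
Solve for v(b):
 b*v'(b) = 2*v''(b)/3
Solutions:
 v(b) = C1 + C2*erfi(sqrt(3)*b/2)


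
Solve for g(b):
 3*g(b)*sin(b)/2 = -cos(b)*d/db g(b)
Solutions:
 g(b) = C1*cos(b)^(3/2)


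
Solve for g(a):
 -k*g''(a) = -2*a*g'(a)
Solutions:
 g(a) = C1 + C2*erf(a*sqrt(-1/k))/sqrt(-1/k)


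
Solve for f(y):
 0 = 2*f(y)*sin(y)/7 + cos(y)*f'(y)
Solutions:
 f(y) = C1*cos(y)^(2/7)


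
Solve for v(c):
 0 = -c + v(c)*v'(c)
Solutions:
 v(c) = -sqrt(C1 + c^2)
 v(c) = sqrt(C1 + c^2)


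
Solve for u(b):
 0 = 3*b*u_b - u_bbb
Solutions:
 u(b) = C1 + Integral(C2*airyai(3^(1/3)*b) + C3*airybi(3^(1/3)*b), b)


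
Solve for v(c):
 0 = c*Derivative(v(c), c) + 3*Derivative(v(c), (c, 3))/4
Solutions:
 v(c) = C1 + Integral(C2*airyai(-6^(2/3)*c/3) + C3*airybi(-6^(2/3)*c/3), c)


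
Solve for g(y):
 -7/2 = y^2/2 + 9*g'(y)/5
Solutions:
 g(y) = C1 - 5*y^3/54 - 35*y/18


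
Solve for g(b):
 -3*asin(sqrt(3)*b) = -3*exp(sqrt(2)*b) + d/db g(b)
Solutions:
 g(b) = C1 - 3*b*asin(sqrt(3)*b) - sqrt(3)*sqrt(1 - 3*b^2) + 3*sqrt(2)*exp(sqrt(2)*b)/2


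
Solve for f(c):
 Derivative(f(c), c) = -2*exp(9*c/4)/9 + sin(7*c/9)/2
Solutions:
 f(c) = C1 - 8*exp(9*c/4)/81 - 9*cos(7*c/9)/14


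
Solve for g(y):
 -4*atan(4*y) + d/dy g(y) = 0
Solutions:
 g(y) = C1 + 4*y*atan(4*y) - log(16*y^2 + 1)/2


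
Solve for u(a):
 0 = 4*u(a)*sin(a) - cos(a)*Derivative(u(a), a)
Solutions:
 u(a) = C1/cos(a)^4


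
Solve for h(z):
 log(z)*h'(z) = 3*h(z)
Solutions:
 h(z) = C1*exp(3*li(z))


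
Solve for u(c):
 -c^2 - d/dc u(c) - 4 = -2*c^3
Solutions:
 u(c) = C1 + c^4/2 - c^3/3 - 4*c


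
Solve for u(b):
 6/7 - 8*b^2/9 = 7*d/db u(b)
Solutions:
 u(b) = C1 - 8*b^3/189 + 6*b/49


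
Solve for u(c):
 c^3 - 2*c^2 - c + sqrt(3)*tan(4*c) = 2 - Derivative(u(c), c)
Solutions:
 u(c) = C1 - c^4/4 + 2*c^3/3 + c^2/2 + 2*c + sqrt(3)*log(cos(4*c))/4


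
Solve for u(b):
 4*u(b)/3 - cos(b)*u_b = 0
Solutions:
 u(b) = C1*(sin(b) + 1)^(2/3)/(sin(b) - 1)^(2/3)


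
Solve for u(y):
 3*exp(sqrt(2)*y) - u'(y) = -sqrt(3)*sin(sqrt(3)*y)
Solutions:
 u(y) = C1 + 3*sqrt(2)*exp(sqrt(2)*y)/2 - cos(sqrt(3)*y)


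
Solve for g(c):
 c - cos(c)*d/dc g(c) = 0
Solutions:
 g(c) = C1 + Integral(c/cos(c), c)


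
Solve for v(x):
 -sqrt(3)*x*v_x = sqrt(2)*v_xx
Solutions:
 v(x) = C1 + C2*erf(6^(1/4)*x/2)


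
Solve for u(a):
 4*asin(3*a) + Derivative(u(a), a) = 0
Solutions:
 u(a) = C1 - 4*a*asin(3*a) - 4*sqrt(1 - 9*a^2)/3


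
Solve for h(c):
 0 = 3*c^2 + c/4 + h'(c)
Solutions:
 h(c) = C1 - c^3 - c^2/8


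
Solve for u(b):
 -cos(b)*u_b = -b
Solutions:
 u(b) = C1 + Integral(b/cos(b), b)


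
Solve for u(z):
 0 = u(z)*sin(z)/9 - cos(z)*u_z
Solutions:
 u(z) = C1/cos(z)^(1/9)


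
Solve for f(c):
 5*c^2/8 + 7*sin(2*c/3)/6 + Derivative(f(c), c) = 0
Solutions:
 f(c) = C1 - 5*c^3/24 + 7*cos(2*c/3)/4


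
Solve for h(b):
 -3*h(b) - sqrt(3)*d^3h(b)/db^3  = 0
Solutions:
 h(b) = C3*exp(-3^(1/6)*b) + (C1*sin(3^(2/3)*b/2) + C2*cos(3^(2/3)*b/2))*exp(3^(1/6)*b/2)


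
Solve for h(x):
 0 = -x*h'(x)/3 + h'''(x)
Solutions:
 h(x) = C1 + Integral(C2*airyai(3^(2/3)*x/3) + C3*airybi(3^(2/3)*x/3), x)


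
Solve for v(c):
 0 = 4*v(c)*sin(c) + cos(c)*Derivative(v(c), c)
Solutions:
 v(c) = C1*cos(c)^4


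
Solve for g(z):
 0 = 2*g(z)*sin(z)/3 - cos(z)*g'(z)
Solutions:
 g(z) = C1/cos(z)^(2/3)


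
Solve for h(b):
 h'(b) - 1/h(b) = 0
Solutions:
 h(b) = -sqrt(C1 + 2*b)
 h(b) = sqrt(C1 + 2*b)


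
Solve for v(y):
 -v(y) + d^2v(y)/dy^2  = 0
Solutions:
 v(y) = C1*exp(-y) + C2*exp(y)


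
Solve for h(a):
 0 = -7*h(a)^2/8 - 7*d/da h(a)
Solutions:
 h(a) = 8/(C1 + a)


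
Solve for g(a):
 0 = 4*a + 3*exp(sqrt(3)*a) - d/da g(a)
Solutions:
 g(a) = C1 + 2*a^2 + sqrt(3)*exp(sqrt(3)*a)


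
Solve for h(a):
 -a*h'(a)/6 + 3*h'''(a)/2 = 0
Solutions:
 h(a) = C1 + Integral(C2*airyai(3^(1/3)*a/3) + C3*airybi(3^(1/3)*a/3), a)


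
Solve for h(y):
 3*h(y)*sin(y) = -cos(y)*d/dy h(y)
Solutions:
 h(y) = C1*cos(y)^3


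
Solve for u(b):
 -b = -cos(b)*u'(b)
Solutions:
 u(b) = C1 + Integral(b/cos(b), b)


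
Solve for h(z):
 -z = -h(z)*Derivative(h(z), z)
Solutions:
 h(z) = -sqrt(C1 + z^2)
 h(z) = sqrt(C1 + z^2)


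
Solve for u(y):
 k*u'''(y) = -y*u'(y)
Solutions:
 u(y) = C1 + Integral(C2*airyai(y*(-1/k)^(1/3)) + C3*airybi(y*(-1/k)^(1/3)), y)


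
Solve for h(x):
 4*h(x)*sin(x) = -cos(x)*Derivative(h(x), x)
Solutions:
 h(x) = C1*cos(x)^4


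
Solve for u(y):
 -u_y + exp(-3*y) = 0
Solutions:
 u(y) = C1 - exp(-3*y)/3


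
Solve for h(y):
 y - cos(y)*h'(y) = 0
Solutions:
 h(y) = C1 + Integral(y/cos(y), y)


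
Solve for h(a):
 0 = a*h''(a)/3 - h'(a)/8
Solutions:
 h(a) = C1 + C2*a^(11/8)


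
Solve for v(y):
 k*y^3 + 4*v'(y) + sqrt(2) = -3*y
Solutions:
 v(y) = C1 - k*y^4/16 - 3*y^2/8 - sqrt(2)*y/4


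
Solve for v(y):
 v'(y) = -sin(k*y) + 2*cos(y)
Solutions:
 v(y) = C1 + 2*sin(y) + cos(k*y)/k


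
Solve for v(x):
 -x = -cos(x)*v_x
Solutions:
 v(x) = C1 + Integral(x/cos(x), x)


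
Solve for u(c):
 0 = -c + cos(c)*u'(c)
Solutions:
 u(c) = C1 + Integral(c/cos(c), c)


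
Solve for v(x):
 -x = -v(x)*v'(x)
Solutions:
 v(x) = -sqrt(C1 + x^2)
 v(x) = sqrt(C1 + x^2)


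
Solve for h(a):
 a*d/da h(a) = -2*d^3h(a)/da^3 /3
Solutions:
 h(a) = C1 + Integral(C2*airyai(-2^(2/3)*3^(1/3)*a/2) + C3*airybi(-2^(2/3)*3^(1/3)*a/2), a)


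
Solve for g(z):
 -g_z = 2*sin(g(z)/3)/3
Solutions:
 2*z/3 + 3*log(cos(g(z)/3) - 1)/2 - 3*log(cos(g(z)/3) + 1)/2 = C1


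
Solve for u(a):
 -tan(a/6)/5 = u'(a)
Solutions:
 u(a) = C1 + 6*log(cos(a/6))/5


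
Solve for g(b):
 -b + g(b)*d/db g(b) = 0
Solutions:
 g(b) = -sqrt(C1 + b^2)
 g(b) = sqrt(C1 + b^2)


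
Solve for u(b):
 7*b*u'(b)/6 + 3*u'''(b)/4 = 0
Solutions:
 u(b) = C1 + Integral(C2*airyai(-42^(1/3)*b/3) + C3*airybi(-42^(1/3)*b/3), b)


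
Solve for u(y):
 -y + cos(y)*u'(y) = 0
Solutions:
 u(y) = C1 + Integral(y/cos(y), y)


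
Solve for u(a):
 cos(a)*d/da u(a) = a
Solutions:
 u(a) = C1 + Integral(a/cos(a), a)


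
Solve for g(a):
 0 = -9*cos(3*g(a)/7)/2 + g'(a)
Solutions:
 -9*a/2 - 7*log(sin(3*g(a)/7) - 1)/6 + 7*log(sin(3*g(a)/7) + 1)/6 = C1


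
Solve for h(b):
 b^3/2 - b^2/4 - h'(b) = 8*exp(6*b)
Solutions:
 h(b) = C1 + b^4/8 - b^3/12 - 4*exp(6*b)/3


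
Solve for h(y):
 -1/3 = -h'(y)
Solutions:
 h(y) = C1 + y/3


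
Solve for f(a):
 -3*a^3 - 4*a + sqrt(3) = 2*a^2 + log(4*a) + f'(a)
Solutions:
 f(a) = C1 - 3*a^4/4 - 2*a^3/3 - 2*a^2 - a*log(a) - a*log(4) + a + sqrt(3)*a


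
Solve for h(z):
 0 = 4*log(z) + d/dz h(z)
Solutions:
 h(z) = C1 - 4*z*log(z) + 4*z


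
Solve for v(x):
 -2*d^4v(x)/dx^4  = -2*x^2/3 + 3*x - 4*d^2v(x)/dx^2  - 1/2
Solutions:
 v(x) = C1 + C2*x + C3*exp(-sqrt(2)*x) + C4*exp(sqrt(2)*x) - x^4/72 + x^3/8 - 7*x^2/48


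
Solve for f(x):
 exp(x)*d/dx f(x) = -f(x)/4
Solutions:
 f(x) = C1*exp(exp(-x)/4)


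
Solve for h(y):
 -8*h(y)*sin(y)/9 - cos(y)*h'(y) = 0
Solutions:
 h(y) = C1*cos(y)^(8/9)


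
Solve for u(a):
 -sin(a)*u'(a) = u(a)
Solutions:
 u(a) = C1*sqrt(cos(a) + 1)/sqrt(cos(a) - 1)


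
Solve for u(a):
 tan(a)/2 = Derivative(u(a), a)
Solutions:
 u(a) = C1 - log(cos(a))/2


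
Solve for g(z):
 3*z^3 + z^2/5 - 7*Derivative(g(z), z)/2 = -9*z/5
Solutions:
 g(z) = C1 + 3*z^4/14 + 2*z^3/105 + 9*z^2/35


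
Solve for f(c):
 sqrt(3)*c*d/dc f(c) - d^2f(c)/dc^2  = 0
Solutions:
 f(c) = C1 + C2*erfi(sqrt(2)*3^(1/4)*c/2)


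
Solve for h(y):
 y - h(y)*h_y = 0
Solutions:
 h(y) = -sqrt(C1 + y^2)
 h(y) = sqrt(C1 + y^2)


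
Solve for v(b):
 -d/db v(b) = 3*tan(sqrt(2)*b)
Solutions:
 v(b) = C1 + 3*sqrt(2)*log(cos(sqrt(2)*b))/2


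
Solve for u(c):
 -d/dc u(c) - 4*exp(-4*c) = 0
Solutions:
 u(c) = C1 + exp(-4*c)


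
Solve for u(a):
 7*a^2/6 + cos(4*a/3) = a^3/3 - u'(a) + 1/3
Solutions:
 u(a) = C1 + a^4/12 - 7*a^3/18 + a/3 - 3*sin(4*a/3)/4


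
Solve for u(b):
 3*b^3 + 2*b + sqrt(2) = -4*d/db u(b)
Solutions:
 u(b) = C1 - 3*b^4/16 - b^2/4 - sqrt(2)*b/4


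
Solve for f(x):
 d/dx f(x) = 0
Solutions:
 f(x) = C1


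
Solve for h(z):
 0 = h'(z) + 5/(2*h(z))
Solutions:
 h(z) = -sqrt(C1 - 5*z)
 h(z) = sqrt(C1 - 5*z)


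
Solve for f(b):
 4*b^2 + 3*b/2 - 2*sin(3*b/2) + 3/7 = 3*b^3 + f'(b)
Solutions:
 f(b) = C1 - 3*b^4/4 + 4*b^3/3 + 3*b^2/4 + 3*b/7 + 4*cos(3*b/2)/3


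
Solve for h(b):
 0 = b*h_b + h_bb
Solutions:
 h(b) = C1 + C2*erf(sqrt(2)*b/2)


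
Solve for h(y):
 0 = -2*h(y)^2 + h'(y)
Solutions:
 h(y) = -1/(C1 + 2*y)


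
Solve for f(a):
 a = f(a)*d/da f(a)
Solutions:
 f(a) = -sqrt(C1 + a^2)
 f(a) = sqrt(C1 + a^2)


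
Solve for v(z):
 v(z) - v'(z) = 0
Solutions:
 v(z) = C1*exp(z)


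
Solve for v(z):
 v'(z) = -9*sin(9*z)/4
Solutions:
 v(z) = C1 + cos(9*z)/4


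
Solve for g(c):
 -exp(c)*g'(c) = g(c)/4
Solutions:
 g(c) = C1*exp(exp(-c)/4)


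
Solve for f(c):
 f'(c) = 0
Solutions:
 f(c) = C1


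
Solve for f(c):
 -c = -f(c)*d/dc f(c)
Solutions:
 f(c) = -sqrt(C1 + c^2)
 f(c) = sqrt(C1 + c^2)


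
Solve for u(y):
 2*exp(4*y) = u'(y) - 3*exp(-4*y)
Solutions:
 u(y) = C1 + exp(4*y)/2 - 3*exp(-4*y)/4


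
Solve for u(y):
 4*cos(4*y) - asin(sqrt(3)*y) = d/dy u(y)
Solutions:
 u(y) = C1 - y*asin(sqrt(3)*y) - sqrt(3)*sqrt(1 - 3*y^2)/3 + sin(4*y)


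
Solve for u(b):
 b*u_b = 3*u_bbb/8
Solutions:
 u(b) = C1 + Integral(C2*airyai(2*3^(2/3)*b/3) + C3*airybi(2*3^(2/3)*b/3), b)


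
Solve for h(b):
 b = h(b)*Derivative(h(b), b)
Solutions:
 h(b) = -sqrt(C1 + b^2)
 h(b) = sqrt(C1 + b^2)


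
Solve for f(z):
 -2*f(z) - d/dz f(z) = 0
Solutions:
 f(z) = C1*exp(-2*z)


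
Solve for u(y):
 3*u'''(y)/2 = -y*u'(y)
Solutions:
 u(y) = C1 + Integral(C2*airyai(-2^(1/3)*3^(2/3)*y/3) + C3*airybi(-2^(1/3)*3^(2/3)*y/3), y)


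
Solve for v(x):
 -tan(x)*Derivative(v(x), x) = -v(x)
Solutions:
 v(x) = C1*sin(x)


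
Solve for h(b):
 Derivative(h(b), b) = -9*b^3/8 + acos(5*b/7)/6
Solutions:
 h(b) = C1 - 9*b^4/32 + b*acos(5*b/7)/6 - sqrt(49 - 25*b^2)/30


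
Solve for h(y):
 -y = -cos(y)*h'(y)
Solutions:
 h(y) = C1 + Integral(y/cos(y), y)


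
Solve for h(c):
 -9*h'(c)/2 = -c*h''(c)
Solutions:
 h(c) = C1 + C2*c^(11/2)


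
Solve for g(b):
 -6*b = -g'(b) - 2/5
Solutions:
 g(b) = C1 + 3*b^2 - 2*b/5


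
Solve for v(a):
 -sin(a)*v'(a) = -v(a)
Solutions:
 v(a) = C1*sqrt(cos(a) - 1)/sqrt(cos(a) + 1)


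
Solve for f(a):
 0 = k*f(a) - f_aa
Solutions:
 f(a) = C1*exp(-a*sqrt(k)) + C2*exp(a*sqrt(k))


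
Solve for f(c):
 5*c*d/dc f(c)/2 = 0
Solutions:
 f(c) = C1


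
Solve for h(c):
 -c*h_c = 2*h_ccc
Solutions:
 h(c) = C1 + Integral(C2*airyai(-2^(2/3)*c/2) + C3*airybi(-2^(2/3)*c/2), c)


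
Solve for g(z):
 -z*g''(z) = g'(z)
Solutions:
 g(z) = C1 + C2*log(z)


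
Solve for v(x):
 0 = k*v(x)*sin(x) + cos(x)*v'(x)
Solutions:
 v(x) = C1*exp(k*log(cos(x)))


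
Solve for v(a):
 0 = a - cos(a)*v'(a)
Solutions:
 v(a) = C1 + Integral(a/cos(a), a)


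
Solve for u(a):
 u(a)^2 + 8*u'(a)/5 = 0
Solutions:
 u(a) = 8/(C1 + 5*a)


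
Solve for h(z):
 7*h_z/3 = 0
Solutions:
 h(z) = C1


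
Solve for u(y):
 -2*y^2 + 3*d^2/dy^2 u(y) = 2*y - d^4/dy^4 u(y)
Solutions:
 u(y) = C1 + C2*y + C3*sin(sqrt(3)*y) + C4*cos(sqrt(3)*y) + y^4/18 + y^3/9 - 2*y^2/9


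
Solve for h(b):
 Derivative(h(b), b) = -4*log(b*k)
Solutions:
 h(b) = C1 - 4*b*log(b*k) + 4*b


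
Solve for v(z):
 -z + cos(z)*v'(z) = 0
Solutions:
 v(z) = C1 + Integral(z/cos(z), z)


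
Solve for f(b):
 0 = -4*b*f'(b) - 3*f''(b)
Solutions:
 f(b) = C1 + C2*erf(sqrt(6)*b/3)


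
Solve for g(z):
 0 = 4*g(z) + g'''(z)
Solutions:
 g(z) = C3*exp(-2^(2/3)*z) + (C1*sin(2^(2/3)*sqrt(3)*z/2) + C2*cos(2^(2/3)*sqrt(3)*z/2))*exp(2^(2/3)*z/2)


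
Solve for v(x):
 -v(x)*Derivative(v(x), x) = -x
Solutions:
 v(x) = -sqrt(C1 + x^2)
 v(x) = sqrt(C1 + x^2)


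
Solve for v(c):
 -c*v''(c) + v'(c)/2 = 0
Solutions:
 v(c) = C1 + C2*c^(3/2)


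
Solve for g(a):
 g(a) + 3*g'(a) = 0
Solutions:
 g(a) = C1*exp(-a/3)


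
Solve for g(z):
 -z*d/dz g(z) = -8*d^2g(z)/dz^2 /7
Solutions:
 g(z) = C1 + C2*erfi(sqrt(7)*z/4)


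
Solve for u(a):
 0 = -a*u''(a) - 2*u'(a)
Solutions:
 u(a) = C1 + C2/a


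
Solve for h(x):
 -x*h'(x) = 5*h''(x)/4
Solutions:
 h(x) = C1 + C2*erf(sqrt(10)*x/5)


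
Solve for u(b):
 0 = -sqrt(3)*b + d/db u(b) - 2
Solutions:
 u(b) = C1 + sqrt(3)*b^2/2 + 2*b


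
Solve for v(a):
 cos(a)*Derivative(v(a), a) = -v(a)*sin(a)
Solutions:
 v(a) = C1*cos(a)


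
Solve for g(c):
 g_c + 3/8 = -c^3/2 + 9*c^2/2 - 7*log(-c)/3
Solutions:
 g(c) = C1 - c^4/8 + 3*c^3/2 - 7*c*log(-c)/3 + 47*c/24


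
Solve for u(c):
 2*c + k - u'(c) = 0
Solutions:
 u(c) = C1 + c^2 + c*k


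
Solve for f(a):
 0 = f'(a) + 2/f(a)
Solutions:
 f(a) = -sqrt(C1 - 4*a)
 f(a) = sqrt(C1 - 4*a)


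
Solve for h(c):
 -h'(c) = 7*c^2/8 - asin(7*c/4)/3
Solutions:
 h(c) = C1 - 7*c^3/24 + c*asin(7*c/4)/3 + sqrt(16 - 49*c^2)/21


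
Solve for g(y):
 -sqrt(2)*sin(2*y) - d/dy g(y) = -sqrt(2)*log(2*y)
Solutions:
 g(y) = C1 + sqrt(2)*y*(log(y) - 1) + sqrt(2)*y*log(2) + sqrt(2)*cos(2*y)/2


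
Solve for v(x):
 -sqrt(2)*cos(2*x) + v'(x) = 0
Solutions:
 v(x) = C1 + sqrt(2)*sin(2*x)/2


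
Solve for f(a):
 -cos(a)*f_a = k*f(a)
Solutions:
 f(a) = C1*exp(k*(log(sin(a) - 1) - log(sin(a) + 1))/2)


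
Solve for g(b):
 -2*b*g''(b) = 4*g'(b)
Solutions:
 g(b) = C1 + C2/b


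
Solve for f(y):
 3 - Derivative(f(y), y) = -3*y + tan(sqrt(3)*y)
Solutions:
 f(y) = C1 + 3*y^2/2 + 3*y + sqrt(3)*log(cos(sqrt(3)*y))/3


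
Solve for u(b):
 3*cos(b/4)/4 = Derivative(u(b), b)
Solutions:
 u(b) = C1 + 3*sin(b/4)


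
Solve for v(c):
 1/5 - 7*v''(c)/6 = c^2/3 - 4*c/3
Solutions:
 v(c) = C1 + C2*c - c^4/42 + 4*c^3/21 + 3*c^2/35


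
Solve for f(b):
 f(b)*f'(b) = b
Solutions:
 f(b) = -sqrt(C1 + b^2)
 f(b) = sqrt(C1 + b^2)


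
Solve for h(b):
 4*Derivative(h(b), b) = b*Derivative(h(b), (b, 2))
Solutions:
 h(b) = C1 + C2*b^5


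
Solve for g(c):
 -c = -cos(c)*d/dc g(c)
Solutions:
 g(c) = C1 + Integral(c/cos(c), c)


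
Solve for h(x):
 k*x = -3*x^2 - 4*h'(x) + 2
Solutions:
 h(x) = C1 - k*x^2/8 - x^3/4 + x/2


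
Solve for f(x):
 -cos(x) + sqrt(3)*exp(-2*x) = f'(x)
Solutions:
 f(x) = C1 - sin(x) - sqrt(3)*exp(-2*x)/2


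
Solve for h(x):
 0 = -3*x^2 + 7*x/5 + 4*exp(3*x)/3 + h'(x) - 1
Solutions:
 h(x) = C1 + x^3 - 7*x^2/10 + x - 4*exp(3*x)/9


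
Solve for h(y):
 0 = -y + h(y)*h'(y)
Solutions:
 h(y) = -sqrt(C1 + y^2)
 h(y) = sqrt(C1 + y^2)


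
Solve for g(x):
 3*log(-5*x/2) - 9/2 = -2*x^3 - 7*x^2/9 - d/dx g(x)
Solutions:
 g(x) = C1 - x^4/2 - 7*x^3/27 - 3*x*log(-x) + x*(-3*log(5) + 3*log(2) + 15/2)
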